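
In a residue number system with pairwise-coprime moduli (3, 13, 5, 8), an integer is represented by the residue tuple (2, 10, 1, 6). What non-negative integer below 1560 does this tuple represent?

686

From x ≡ 2 (mod 3) write x = 2 + 3t. Substituting into x ≡ 10 (mod 13) gives 3t ≡ 8 (mod 13), and since 3⁻¹ ≡ 9 (mod 13), t ≡ 7. Hence x ≡ 2 + 3·7 = 23 (mod 39).
From x ≡ 23 (mod 39) write x = 23 + 39t. Substituting into x ≡ 1 (mod 5) gives 39t ≡ 3 (mod 5), and since 4⁻¹ ≡ 4 (mod 5), t ≡ 2. Hence x ≡ 23 + 39·2 = 101 (mod 195).
From x ≡ 101 (mod 195) write x = 101 + 195t. Substituting into x ≡ 6 (mod 8) gives 195t ≡ 1 (mod 8), and since 3⁻¹ ≡ 3 (mod 8), t ≡ 3. Hence x ≡ 101 + 195·3 = 686 (mod 1560).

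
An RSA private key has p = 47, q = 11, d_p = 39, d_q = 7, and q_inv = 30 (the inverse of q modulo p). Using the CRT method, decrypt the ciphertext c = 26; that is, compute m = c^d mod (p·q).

456

m₁ = c^(d_p) mod p: c ≡ 26 (mod 47), and 26^39 mod 47 = 33.
m₂ = c^(d_q) mod q: c ≡ 4 (mod 11), and 4^7 mod 11 = 5.
h = q_inv·(m₁ − m₂) mod p = 30·(33 − 5) mod 47 = 41.
m = m₂ + h·q = 5 + 41·11 = 456.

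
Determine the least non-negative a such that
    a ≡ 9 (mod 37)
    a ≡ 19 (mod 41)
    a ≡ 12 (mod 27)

Combine the congruences pairwise.
From a ≡ 9 (mod 37) write a = 9 + 37t. Substituting into a ≡ 19 (mod 41) gives 37t ≡ 10 (mod 41), and since 37⁻¹ ≡ 10 (mod 41), t ≡ 18. Hence a ≡ 9 + 37·18 = 675 (mod 1517).
From a ≡ 675 (mod 1517) write a = 675 + 1517t. Substituting into a ≡ 12 (mod 27) gives 1517t ≡ 12 (mod 27), and since 5⁻¹ ≡ 11 (mod 27), t ≡ 24. Hence a ≡ 675 + 1517·24 = 37083 (mod 40959).

37083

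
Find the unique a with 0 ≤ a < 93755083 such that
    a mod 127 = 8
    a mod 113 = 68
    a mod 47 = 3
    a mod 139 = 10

91498428

From a ≡ 8 (mod 127) write a = 8 + 127t. Substituting into a ≡ 68 (mod 113) gives 127t ≡ 60 (mod 113), and since 14⁻¹ ≡ 105 (mod 113), t ≡ 85. Hence a ≡ 8 + 127·85 = 10803 (mod 14351).
From a ≡ 10803 (mod 14351) write a = 10803 + 14351t. Substituting into a ≡ 3 (mod 47) gives 14351t ≡ 10 (mod 47), and since 16⁻¹ ≡ 3 (mod 47), t ≡ 30. Hence a ≡ 10803 + 14351·30 = 441333 (mod 674497).
From a ≡ 441333 (mod 674497) write a = 441333 + 674497t. Substituting into a ≡ 10 (mod 139) gives 674497t ≡ 2 (mod 139), and since 69⁻¹ ≡ 137 (mod 139), t ≡ 135. Hence a ≡ 441333 + 674497·135 = 91498428 (mod 93755083).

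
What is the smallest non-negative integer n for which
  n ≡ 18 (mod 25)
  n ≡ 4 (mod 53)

693

Combine the congruences pairwise.
From n ≡ 18 (mod 25) write n = 18 + 25t. Substituting into n ≡ 4 (mod 53) gives 25t ≡ 39 (mod 53), and since 25⁻¹ ≡ 17 (mod 53), t ≡ 27. Hence n ≡ 18 + 25·27 = 693 (mod 1325).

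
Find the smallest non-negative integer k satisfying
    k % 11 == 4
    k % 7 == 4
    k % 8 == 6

158

The moduli are pairwise coprime; N = 11·7·8 = 616.
N/11 = 56; 56 ≡ 1 (mod 11), inverse 1.
N/7 = 88; 88 ≡ 4 (mod 7); 4·2 ≡ 1, so inverse 2.
N/8 = 77; 77 ≡ 5 (mod 8); 5·5 ≡ 1, so inverse 5.
k ≡ 4·56·1 + 4·88·2 + 6·77·5 = 3238.
3238 mod 616 = 158.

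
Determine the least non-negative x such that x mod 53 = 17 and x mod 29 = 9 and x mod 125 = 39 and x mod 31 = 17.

The moduli are pairwise coprime; N = 53·29·125·31 = 5955875.
N/53 = 112375; 112375 ≡ 15 (mod 53); 15·46 ≡ 1, so inverse 46.
N/29 = 205375; 205375 ≡ 26 (mod 29); 26·19 ≡ 1, so inverse 19.
N/125 = 47647; 47647 ≡ 22 (mod 125); 22·108 ≡ 1, so inverse 108.
N/31 = 192125; 192125 ≡ 18 (mod 31); 18·19 ≡ 1, so inverse 19.
x ≡ 17·112375·46 + 9·205375·19 + 39·47647·108 + 17·192125·19 = 385741914.
385741914 mod 5955875 = 4565914.

4565914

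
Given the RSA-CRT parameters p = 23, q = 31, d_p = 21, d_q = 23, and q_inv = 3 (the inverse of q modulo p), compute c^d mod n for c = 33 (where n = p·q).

m₁ = c^(d_p) mod p: c ≡ 10 (mod 23), and 10^21 mod 23 = 7.
m₂ = c^(d_q) mod q: c ≡ 2 (mod 31), and 2^23 mod 31 = 8.
h = q_inv·(m₁ − m₂) mod p = 3·(7 − 8) mod 23 = 20.
m = m₂ + h·q = 8 + 20·31 = 628.

628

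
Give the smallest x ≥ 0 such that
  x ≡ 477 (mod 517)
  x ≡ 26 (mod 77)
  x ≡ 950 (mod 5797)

gcd(517, 77) = 11 and 11 | (26 − 477), so the pair is consistent; merging gives x ≡ 2028 (mod 3619), where 3619 = lcm(517, 77).
gcd(3619, 5797) = 11 and 11 | (950 − 2028), so the pair is consistent; merging gives x ≡ 1583531 (mod 1907213), where 1907213 = lcm(3619, 5797).
The solution is unique modulo lcm(517, 77, 5797) = 1907213.

1583531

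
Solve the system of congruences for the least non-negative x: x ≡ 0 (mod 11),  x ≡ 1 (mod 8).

From x ≡ 0 (mod 11) write x = 0 + 11t. Substituting into x ≡ 1 (mod 8) gives 11t ≡ 1 (mod 8), and since 3⁻¹ ≡ 3 (mod 8), t ≡ 3. Hence x ≡ 0 + 11·3 = 33 (mod 88).

33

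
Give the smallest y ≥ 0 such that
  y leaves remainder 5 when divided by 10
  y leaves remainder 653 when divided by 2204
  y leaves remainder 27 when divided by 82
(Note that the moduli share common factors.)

gcd(10, 2204) = 2 and 2 | (653 − 5), so the pair is consistent; merging gives y ≡ 7265 (mod 11020), where 11020 = lcm(10, 2204).
gcd(11020, 82) = 2 and 2 | (27 − 7265), so the pair is consistent; merging gives y ≡ 84405 (mod 451820), where 451820 = lcm(11020, 82).
The solution is unique modulo lcm(10, 2204, 82) = 451820.

84405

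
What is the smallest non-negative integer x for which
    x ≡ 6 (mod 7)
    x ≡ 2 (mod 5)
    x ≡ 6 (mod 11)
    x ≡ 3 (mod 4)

Combine the congruences pairwise.
From x ≡ 6 (mod 7) write x = 6 + 7t. Substituting into x ≡ 2 (mod 5) gives 7t ≡ 1 (mod 5), and since 2⁻¹ ≡ 3 (mod 5), t ≡ 3. Hence x ≡ 6 + 7·3 = 27 (mod 35).
From x ≡ 27 (mod 35) write x = 27 + 35t. Substituting into x ≡ 6 (mod 11) gives 35t ≡ 1 (mod 11), and since 2⁻¹ ≡ 6 (mod 11), t ≡ 6. Hence x ≡ 27 + 35·6 = 237 (mod 385).
From x ≡ 237 (mod 385) write x = 237 + 385t. Substituting into x ≡ 3 (mod 4) gives 385t ≡ 2 (mod 4), and since 1⁻¹ ≡ 1 (mod 4), t ≡ 2. Hence x ≡ 237 + 385·2 = 1007 (mod 1540).

1007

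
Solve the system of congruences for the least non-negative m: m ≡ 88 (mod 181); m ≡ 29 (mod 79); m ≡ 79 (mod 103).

The moduli are pairwise coprime; N = 181·79·103 = 1472797.
N/181 = 8137; 8137 ≡ 173 (mod 181); 173·113 ≡ 1, so inverse 113.
N/79 = 18643; 18643 ≡ 78 (mod 79); 78·78 ≡ 1, so inverse 78.
N/103 = 14299; 14299 ≡ 85 (mod 103); 85·40 ≡ 1, so inverse 40.
m ≡ 88·8137·113 + 29·18643·78 + 79·14299·40 = 168269634.
168269634 mod 1472797 = 370776.

370776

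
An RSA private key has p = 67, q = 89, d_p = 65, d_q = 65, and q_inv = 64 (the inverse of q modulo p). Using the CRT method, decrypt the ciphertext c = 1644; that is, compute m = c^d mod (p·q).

1193

m₁ = c^(d_p) mod p: c ≡ 36 (mod 67), and 36^65 mod 67 = 54.
m₂ = c^(d_q) mod q: c ≡ 42 (mod 89), and 42^65 mod 89 = 36.
h = q_inv·(m₁ − m₂) mod p = 64·(54 − 36) mod 67 = 13.
m = m₂ + h·q = 36 + 13·89 = 1193.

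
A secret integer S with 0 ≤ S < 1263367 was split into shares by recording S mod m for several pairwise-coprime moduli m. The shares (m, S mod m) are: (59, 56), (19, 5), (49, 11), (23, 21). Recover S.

151568

Combine the congruences pairwise.
From S ≡ 56 (mod 59) write S = 56 + 59t. Substituting into S ≡ 5 (mod 19) gives 59t ≡ 6 (mod 19), and since 2⁻¹ ≡ 10 (mod 19), t ≡ 3. Hence S ≡ 56 + 59·3 = 233 (mod 1121).
From S ≡ 233 (mod 1121) write S = 233 + 1121t. Substituting into S ≡ 11 (mod 49) gives 1121t ≡ 23 (mod 49), and since 43⁻¹ ≡ 8 (mod 49), t ≡ 37. Hence S ≡ 233 + 1121·37 = 41710 (mod 54929).
From S ≡ 41710 (mod 54929) write S = 41710 + 54929t. Substituting into S ≡ 21 (mod 23) gives 54929t ≡ 10 (mod 23), and since 5⁻¹ ≡ 14 (mod 23), t ≡ 2. Hence S ≡ 41710 + 54929·2 = 151568 (mod 1263367).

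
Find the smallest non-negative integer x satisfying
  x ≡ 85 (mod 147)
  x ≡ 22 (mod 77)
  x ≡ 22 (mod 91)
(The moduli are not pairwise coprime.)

gcd(147, 77) = 7 and 7 | (22 − 85), so the pair is consistent; merging gives x ≡ 1408 (mod 1617), where 1617 = lcm(147, 77).
gcd(1617, 91) = 7 and 7 | (22 − 1408), so the pair is consistent; merging gives x ≡ 3025 (mod 21021), where 21021 = lcm(1617, 91).
The solution is unique modulo lcm(147, 77, 91) = 21021.

3025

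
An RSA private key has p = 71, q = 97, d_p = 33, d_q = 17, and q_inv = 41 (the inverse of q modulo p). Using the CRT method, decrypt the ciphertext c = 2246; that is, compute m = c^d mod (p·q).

5586

m₁ = c^(d_p) mod p: c ≡ 45 (mod 71), and 45^33 mod 71 = 48.
m₂ = c^(d_q) mod q: c ≡ 15 (mod 97), and 15^17 mod 97 = 57.
h = q_inv·(m₁ − m₂) mod p = 41·(48 − 57) mod 71 = 57.
m = m₂ + h·q = 57 + 57·97 = 5586.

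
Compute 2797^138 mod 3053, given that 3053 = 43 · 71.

Mod 43: 2797 ≡ 2; by Fermat, exponent reduces to 138 mod 42 = 12; 2^12 ≡ 11 (mod 43).
Mod 71: 2797 ≡ 28; by Fermat, exponent reduces to 138 mod 70 = 68; 28^68 ≡ 24 (mod 71).
Combine by CRT: x ≡ 11 (mod 43), x ≡ 24 (mod 71) ⇒ x ≡ 2935 (mod 3053).

2935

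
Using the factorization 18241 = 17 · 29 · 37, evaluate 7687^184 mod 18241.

Mod 17: 7687 ≡ 3; by Fermat, exponent reduces to 184 mod 16 = 8; 3^8 ≡ 16 (mod 17).
Mod 29: 7687 ≡ 2; by Fermat, exponent reduces to 184 mod 28 = 16; 2^16 ≡ 25 (mod 29).
Mod 37: 7687 ≡ 28; by Fermat, exponent reduces to 184 mod 36 = 4; 28^4 ≡ 12 (mod 37).
Combine by CRT: x ≡ 16 (mod 17), x ≡ 25 (mod 29), x ≡ 12 (mod 37) ⇒ x ≡ 5303 (mod 18241).

5303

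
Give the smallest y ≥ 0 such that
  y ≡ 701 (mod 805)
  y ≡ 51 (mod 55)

Combine the congruences pairwise.
gcd(805, 55) = 5 and 5 | (51 − 701), so the pair is consistent; merging gives y ≡ 4726 (mod 8855), where 8855 = lcm(805, 55).
The solution is unique modulo lcm(805, 55) = 8855.

4726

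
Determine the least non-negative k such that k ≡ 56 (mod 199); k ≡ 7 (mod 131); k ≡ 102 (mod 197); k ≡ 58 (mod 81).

357183166

The moduli are pairwise coprime; N = 199·131·197·81 = 415983033.
N/199 = 2090367; 2090367 ≡ 71 (mod 199); 71·185 ≡ 1, so inverse 185.
N/131 = 3175443; 3175443 ≡ 3 (mod 131); 3·44 ≡ 1, so inverse 44.
N/197 = 2111589; 2111589 ≡ 143 (mod 197); 143·62 ≡ 1, so inverse 62.
N/81 = 5135593; 5135593 ≡ 31 (mod 81); 31·34 ≡ 1, so inverse 34.
k ≡ 56·2090367·185 + 7·3175443·44 + 102·2111589·62 + 58·5135593·34 = 46115316796.
46115316796 mod 415983033 = 357183166.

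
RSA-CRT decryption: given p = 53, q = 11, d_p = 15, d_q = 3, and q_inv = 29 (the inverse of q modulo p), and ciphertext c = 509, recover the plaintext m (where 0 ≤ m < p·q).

m₁ = c^(d_p) mod p: c ≡ 32 (mod 53), and 32^15 mod 53 = 33.
m₂ = c^(d_q) mod q: c ≡ 3 (mod 11), and 3^3 mod 11 = 5.
h = q_inv·(m₁ − m₂) mod p = 29·(33 − 5) mod 53 = 17.
m = m₂ + h·q = 5 + 17·11 = 192.

192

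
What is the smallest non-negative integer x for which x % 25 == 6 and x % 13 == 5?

From x ≡ 6 (mod 25) write x = 6 + 25t. Substituting into x ≡ 5 (mod 13) gives 25t ≡ 12 (mod 13), and since 12⁻¹ ≡ 12 (mod 13), t ≡ 1. Hence x ≡ 6 + 25·1 = 31 (mod 325).

31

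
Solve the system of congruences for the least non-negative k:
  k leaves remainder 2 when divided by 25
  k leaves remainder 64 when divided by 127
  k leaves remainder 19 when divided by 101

From k ≡ 2 (mod 25) write k = 2 + 25t. Substituting into k ≡ 64 (mod 127) gives 25t ≡ 62 (mod 127), and since 25⁻¹ ≡ 61 (mod 127), t ≡ 99. Hence k ≡ 2 + 25·99 = 2477 (mod 3175).
From k ≡ 2477 (mod 3175) write k = 2477 + 3175t. Substituting into k ≡ 19 (mod 101) gives 3175t ≡ 67 (mod 101), and since 44⁻¹ ≡ 62 (mod 101), t ≡ 13. Hence k ≡ 2477 + 3175·13 = 43752 (mod 320675).

43752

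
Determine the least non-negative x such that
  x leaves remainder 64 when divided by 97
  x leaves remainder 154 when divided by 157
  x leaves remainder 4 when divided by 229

860357

From x ≡ 64 (mod 97) write x = 64 + 97t. Substituting into x ≡ 154 (mod 157) gives 97t ≡ 90 (mod 157), and since 97⁻¹ ≡ 34 (mod 157), t ≡ 77. Hence x ≡ 64 + 97·77 = 7533 (mod 15229).
From x ≡ 7533 (mod 15229) write x = 7533 + 15229t. Substituting into x ≡ 4 (mod 229) gives 15229t ≡ 28 (mod 229), and since 115⁻¹ ≡ 2 (mod 229), t ≡ 56. Hence x ≡ 7533 + 15229·56 = 860357 (mod 3487441).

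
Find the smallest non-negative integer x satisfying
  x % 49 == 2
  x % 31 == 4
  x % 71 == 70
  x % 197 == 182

The moduli are pairwise coprime; N = 49·31·71·197 = 21246253.
N/49 = 433597; 433597 ≡ 45 (mod 49); 45·12 ≡ 1, so inverse 12.
N/31 = 685363; 685363 ≡ 15 (mod 31); 15·29 ≡ 1, so inverse 29.
N/71 = 299243; 299243 ≡ 49 (mod 71); 49·29 ≡ 1, so inverse 29.
N/197 = 107849; 107849 ≡ 90 (mod 197); 90·81 ≡ 1, so inverse 81.
x ≡ 2·433597·12 + 4·685363·29 + 70·299243·29 + 182·107849·81 = 2287281684.
2287281684 mod 21246253 = 13932613.

13932613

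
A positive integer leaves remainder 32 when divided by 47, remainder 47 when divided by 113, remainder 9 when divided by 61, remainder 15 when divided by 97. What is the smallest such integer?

17592226

From a ≡ 32 (mod 47) write a = 32 + 47t. Substituting into a ≡ 47 (mod 113) gives 47t ≡ 15 (mod 113), and since 47⁻¹ ≡ 101 (mod 113), t ≡ 46. Hence a ≡ 32 + 47·46 = 2194 (mod 5311).
From a ≡ 2194 (mod 5311) write a = 2194 + 5311t. Substituting into a ≡ 9 (mod 61) gives 5311t ≡ 11 (mod 61), and since 4⁻¹ ≡ 46 (mod 61), t ≡ 18. Hence a ≡ 2194 + 5311·18 = 97792 (mod 323971).
From a ≡ 97792 (mod 323971) write a = 97792 + 323971t. Substituting into a ≡ 15 (mod 97) gives 323971t ≡ 96 (mod 97), and since 88⁻¹ ≡ 43 (mod 97), t ≡ 54. Hence a ≡ 97792 + 323971·54 = 17592226 (mod 31425187).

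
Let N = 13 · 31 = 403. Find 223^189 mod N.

Mod 13: 223 ≡ 2; by Fermat, exponent reduces to 189 mod 12 = 9; 2^9 ≡ 5 (mod 13).
Mod 31: 223 ≡ 6; by Fermat, exponent reduces to 189 mod 30 = 9; 6^9 ≡ 30 (mod 31).
Combine by CRT: x ≡ 5 (mod 13), x ≡ 30 (mod 31) ⇒ x ≡ 278 (mod 403).

278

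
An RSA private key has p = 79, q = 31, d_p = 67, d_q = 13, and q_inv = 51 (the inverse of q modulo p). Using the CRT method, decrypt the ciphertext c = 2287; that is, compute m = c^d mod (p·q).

m₁ = c^(d_p) mod p: c ≡ 75 (mod 79), and 75^67 mod 79 = 68.
m₂ = c^(d_q) mod q: c ≡ 24 (mod 31), and 24^13 mod 31 = 12.
h = q_inv·(m₁ − m₂) mod p = 51·(68 − 12) mod 79 = 12.
m = m₂ + h·q = 12 + 12·31 = 384.

384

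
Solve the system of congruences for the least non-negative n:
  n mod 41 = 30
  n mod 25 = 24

From n ≡ 30 (mod 41) write n = 30 + 41t. Substituting into n ≡ 24 (mod 25) gives 41t ≡ 19 (mod 25), and since 16⁻¹ ≡ 11 (mod 25), t ≡ 9. Hence n ≡ 30 + 41·9 = 399 (mod 1025).

399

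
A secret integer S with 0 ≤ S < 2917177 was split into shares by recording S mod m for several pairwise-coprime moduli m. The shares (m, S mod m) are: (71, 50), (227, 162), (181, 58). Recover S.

The moduli are pairwise coprime; N = 71·227·181 = 2917177.
N/71 = 41087; 41087 ≡ 49 (mod 71); 49·29 ≡ 1, so inverse 29.
N/227 = 12851; 12851 ≡ 139 (mod 227); 139·49 ≡ 1, so inverse 49.
N/181 = 16117; 16117 ≡ 8 (mod 181); 8·68 ≡ 1, so inverse 68.
S ≡ 50·41087·29 + 162·12851·49 + 58·16117·68 = 225152836.
225152836 mod 2917177 = 530207.

530207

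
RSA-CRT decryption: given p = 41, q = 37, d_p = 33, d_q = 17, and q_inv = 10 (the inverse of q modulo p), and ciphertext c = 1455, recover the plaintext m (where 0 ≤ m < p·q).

774

m₁ = c^(d_p) mod p: c ≡ 20 (mod 41), and 20^33 mod 41 = 36.
m₂ = c^(d_q) mod q: c ≡ 12 (mod 37), and 12^17 mod 37 = 34.
h = q_inv·(m₁ − m₂) mod p = 10·(36 − 34) mod 41 = 20.
m = m₂ + h·q = 34 + 20·37 = 774.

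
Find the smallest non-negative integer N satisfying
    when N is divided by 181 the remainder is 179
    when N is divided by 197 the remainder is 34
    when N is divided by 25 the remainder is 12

From N ≡ 179 (mod 181) write N = 179 + 181t. Substituting into N ≡ 34 (mod 197) gives 181t ≡ 52 (mod 197), and since 181⁻¹ ≡ 160 (mod 197), t ≡ 46. Hence N ≡ 179 + 181·46 = 8505 (mod 35657).
From N ≡ 8505 (mod 35657) write N = 8505 + 35657t. Substituting into N ≡ 12 (mod 25) gives 35657t ≡ 7 (mod 25), and since 7⁻¹ ≡ 18 (mod 25), t ≡ 1. Hence N ≡ 8505 + 35657·1 = 44162 (mod 891425).

44162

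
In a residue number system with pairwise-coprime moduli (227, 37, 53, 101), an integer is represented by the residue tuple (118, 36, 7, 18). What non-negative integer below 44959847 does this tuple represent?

2979720

From x ≡ 118 (mod 227) write x = 118 + 227t. Substituting into x ≡ 36 (mod 37) gives 227t ≡ 29 (mod 37), and since 5⁻¹ ≡ 15 (mod 37), t ≡ 28. Hence x ≡ 118 + 227·28 = 6474 (mod 8399).
From x ≡ 6474 (mod 8399) write x = 6474 + 8399t. Substituting into x ≡ 7 (mod 53) gives 8399t ≡ 52 (mod 53), and since 25⁻¹ ≡ 17 (mod 53), t ≡ 36. Hence x ≡ 6474 + 8399·36 = 308838 (mod 445147).
From x ≡ 308838 (mod 445147) write x = 308838 + 445147t. Substituting into x ≡ 18 (mod 101) gives 445147t ≡ 38 (mod 101), and since 40⁻¹ ≡ 48 (mod 101), t ≡ 6. Hence x ≡ 308838 + 445147·6 = 2979720 (mod 44959847).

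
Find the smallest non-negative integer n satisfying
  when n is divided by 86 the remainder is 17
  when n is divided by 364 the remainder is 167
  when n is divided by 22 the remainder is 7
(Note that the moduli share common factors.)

146131

gcd(86, 364) = 2 and 2 | (167 − 17), so the pair is consistent; merging gives n ≡ 5263 (mod 15652), where 15652 = lcm(86, 364).
gcd(15652, 22) = 2 and 2 | (7 − 5263), so the pair is consistent; merging gives n ≡ 146131 (mod 172172), where 172172 = lcm(15652, 22).
The solution is unique modulo lcm(86, 364, 22) = 172172.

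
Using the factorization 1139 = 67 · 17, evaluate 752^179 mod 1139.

829

Mod 67: 752 ≡ 15; by Fermat, exponent reduces to 179 mod 66 = 47; 15^47 ≡ 25 (mod 67).
Mod 17: 752 ≡ 4; by Fermat, exponent reduces to 179 mod 16 = 3; 4^3 ≡ 13 (mod 17).
Combine by CRT: x ≡ 25 (mod 67), x ≡ 13 (mod 17) ⇒ x ≡ 829 (mod 1139).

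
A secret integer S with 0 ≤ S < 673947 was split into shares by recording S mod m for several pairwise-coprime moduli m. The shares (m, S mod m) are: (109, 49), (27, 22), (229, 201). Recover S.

The moduli are pairwise coprime; N = 109·27·229 = 673947.
N/109 = 6183; 6183 ≡ 79 (mod 109); 79·69 ≡ 1, so inverse 69.
N/27 = 24961; 24961 ≡ 13 (mod 27); 13·25 ≡ 1, so inverse 25.
N/229 = 2943; 2943 ≡ 195 (mod 229); 195·101 ≡ 1, so inverse 101.
S ≡ 49·6183·69 + 22·24961·25 + 201·2943·101 = 94379116.
94379116 mod 673947 = 26536.

26536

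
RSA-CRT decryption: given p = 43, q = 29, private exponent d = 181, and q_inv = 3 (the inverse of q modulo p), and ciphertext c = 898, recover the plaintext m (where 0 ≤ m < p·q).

d_p = d mod (p−1) = 181 mod 42 = 13; d_q = d mod (q−1) = 13.
m₁ = c^(d_p) mod p: c ≡ 38 (mod 43), and 38^13 mod 43 = 10.
m₂ = c^(d_q) mod q: c ≡ 28 (mod 29), and 28^13 mod 29 = 28.
h = q_inv·(m₁ − m₂) mod p = 3·(10 − 28) mod 43 = 32.
m = m₂ + h·q = 28 + 32·29 = 956.

956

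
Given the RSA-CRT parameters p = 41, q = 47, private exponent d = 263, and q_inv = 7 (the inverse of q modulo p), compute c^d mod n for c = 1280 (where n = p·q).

d_p = d mod (p−1) = 263 mod 40 = 23; d_q = d mod (q−1) = 33.
m₁ = c^(d_p) mod p: c ≡ 9 (mod 41), and 9^23 mod 41 = 32.
m₂ = c^(d_q) mod q: c ≡ 11 (mod 47), and 11^33 mod 47 = 5.
h = q_inv·(m₁ − m₂) mod p = 7·(32 − 5) mod 41 = 25.
m = m₂ + h·q = 5 + 25·47 = 1180.

1180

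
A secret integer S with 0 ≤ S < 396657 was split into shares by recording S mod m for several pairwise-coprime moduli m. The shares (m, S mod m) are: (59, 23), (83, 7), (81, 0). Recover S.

The moduli are pairwise coprime; N = 59·83·81 = 396657.
N/59 = 6723; 6723 ≡ 56 (mod 59); 56·39 ≡ 1, so inverse 39.
N/83 = 4779; 4779 ≡ 48 (mod 83); 48·64 ≡ 1, so inverse 64.
N/81 = 4897; 4897 ≡ 37 (mod 81); 37·46 ≡ 1, so inverse 46.
S ≡ 23·6723·39 + 7·4779·64 + 0·4897·46 = 8171523.
8171523 mod 396657 = 238383.

238383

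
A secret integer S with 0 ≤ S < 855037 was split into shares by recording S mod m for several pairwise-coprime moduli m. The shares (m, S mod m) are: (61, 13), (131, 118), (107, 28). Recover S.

339539

The moduli are pairwise coprime; N = 61·131·107 = 855037.
N/61 = 14017; 14017 ≡ 48 (mod 61); 48·14 ≡ 1, so inverse 14.
N/131 = 6527; 6527 ≡ 108 (mod 131); 108·74 ≡ 1, so inverse 74.
N/107 = 7991; 7991 ≡ 73 (mod 107); 73·22 ≡ 1, so inverse 22.
S ≡ 13·14017·14 + 118·6527·74 + 28·7991·22 = 64467314.
64467314 mod 855037 = 339539.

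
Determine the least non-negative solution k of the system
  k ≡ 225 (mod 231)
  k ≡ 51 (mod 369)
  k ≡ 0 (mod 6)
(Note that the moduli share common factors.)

gcd(231, 369) = 3 and 3 | (51 − 225), so the pair is consistent; merging gives k ≡ 6693 (mod 28413), where 28413 = lcm(231, 369).
gcd(28413, 6) = 3 and 3 | (0 − 6693), so the pair is consistent; merging gives k ≡ 35106 (mod 56826), where 56826 = lcm(28413, 6).
The solution is unique modulo lcm(231, 369, 6) = 56826.

35106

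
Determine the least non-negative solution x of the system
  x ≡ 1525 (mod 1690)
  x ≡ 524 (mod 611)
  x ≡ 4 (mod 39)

gcd(1690, 611) = 13 and 13 | (524 − 1525), so the pair is consistent; merging gives x ≡ 13355 (mod 79430), where 79430 = lcm(1690, 611).
gcd(79430, 39) = 13 and 13 | (4 − 13355), so the pair is consistent; merging gives x ≡ 92785 (mod 238290), where 238290 = lcm(79430, 39).
The solution is unique modulo lcm(1690, 611, 39) = 238290.

92785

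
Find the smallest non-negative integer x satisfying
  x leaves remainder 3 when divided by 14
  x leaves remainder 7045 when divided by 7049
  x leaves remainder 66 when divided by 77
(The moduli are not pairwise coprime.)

63437

gcd(14, 7049) = 7 and 7 | (7045 − 3), so the pair is consistent; merging gives x ≡ 7045 (mod 14098), where 14098 = lcm(14, 7049).
gcd(14098, 77) = 7 and 7 | (66 − 7045), so the pair is consistent; merging gives x ≡ 63437 (mod 155078), where 155078 = lcm(14098, 77).
The solution is unique modulo lcm(14, 7049, 77) = 155078.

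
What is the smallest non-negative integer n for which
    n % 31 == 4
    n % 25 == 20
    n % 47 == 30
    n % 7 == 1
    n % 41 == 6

From n ≡ 4 (mod 31) write n = 4 + 31t. Substituting into n ≡ 20 (mod 25) gives 31t ≡ 16 (mod 25), and since 6⁻¹ ≡ 21 (mod 25), t ≡ 11. Hence n ≡ 4 + 31·11 = 345 (mod 775).
From n ≡ 345 (mod 775) write n = 345 + 775t. Substituting into n ≡ 30 (mod 47) gives 775t ≡ 14 (mod 47), and since 23⁻¹ ≡ 45 (mod 47), t ≡ 19. Hence n ≡ 345 + 775·19 = 15070 (mod 36425).
From n ≡ 15070 (mod 36425) write n = 15070 + 36425t. Substituting into n ≡ 1 (mod 7) gives 36425t ≡ 2 (mod 7), and since 4⁻¹ ≡ 2 (mod 7), t ≡ 4. Hence n ≡ 15070 + 36425·4 = 160770 (mod 254975).
From n ≡ 160770 (mod 254975) write n = 160770 + 254975t. Substituting into n ≡ 6 (mod 41) gives 254975t ≡ 38 (mod 41), and since 37⁻¹ ≡ 10 (mod 41), t ≡ 11. Hence n ≡ 160770 + 254975·11 = 2965495 (mod 10453975).

2965495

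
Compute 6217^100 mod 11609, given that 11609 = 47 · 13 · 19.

Mod 47: 6217 ≡ 13; by Fermat, exponent reduces to 100 mod 46 = 8; 13^8 ≡ 37 (mod 47).
Mod 13: 6217 ≡ 3; by Fermat, exponent reduces to 100 mod 12 = 4; 3^4 ≡ 3 (mod 13).
Mod 19: 6217 ≡ 4; by Fermat, exponent reduces to 100 mod 18 = 10; 4^10 ≡ 4 (mod 19).
Combine by CRT: x ≡ 37 (mod 47), x ≡ 3 (mod 13), x ≡ 4 (mod 19) ⇒ x ≡ 6711 (mod 11609).

6711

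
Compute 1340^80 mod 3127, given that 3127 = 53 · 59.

Mod 53: 1340 ≡ 15; by Fermat, exponent reduces to 80 mod 52 = 28; 15^28 ≡ 13 (mod 53).
Mod 59: 1340 ≡ 42; by Fermat, exponent reduces to 80 mod 58 = 22; 42^22 ≡ 21 (mod 59).
Combine by CRT: x ≡ 13 (mod 53), x ≡ 21 (mod 59) ⇒ x ≡ 2027 (mod 3127).

2027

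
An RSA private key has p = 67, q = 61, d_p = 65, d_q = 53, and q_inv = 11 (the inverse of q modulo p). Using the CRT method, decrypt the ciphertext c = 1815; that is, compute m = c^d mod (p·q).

1195

m₁ = c^(d_p) mod p: c ≡ 6 (mod 67), and 6^65 mod 67 = 56.
m₂ = c^(d_q) mod q: c ≡ 46 (mod 61), and 46^53 mod 61 = 36.
h = q_inv·(m₁ − m₂) mod p = 11·(56 − 36) mod 67 = 19.
m = m₂ + h·q = 36 + 19·61 = 1195.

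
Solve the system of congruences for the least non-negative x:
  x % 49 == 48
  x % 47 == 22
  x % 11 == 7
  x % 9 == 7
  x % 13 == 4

From x ≡ 48 (mod 49) write x = 48 + 49t. Substituting into x ≡ 22 (mod 47) gives 49t ≡ 21 (mod 47), and since 2⁻¹ ≡ 24 (mod 47), t ≡ 34. Hence x ≡ 48 + 49·34 = 1714 (mod 2303).
From x ≡ 1714 (mod 2303) write x = 1714 + 2303t. Substituting into x ≡ 7 (mod 11) gives 2303t ≡ 9 (mod 11), and since 4⁻¹ ≡ 3 (mod 11), t ≡ 5. Hence x ≡ 1714 + 2303·5 = 13229 (mod 25333).
From x ≡ 13229 (mod 25333) write x = 13229 + 25333t. Substituting into x ≡ 7 (mod 9) gives 25333t ≡ 8 (mod 9), and since 7⁻¹ ≡ 4 (mod 9), t ≡ 5. Hence x ≡ 13229 + 25333·5 = 139894 (mod 227997).
From x ≡ 139894 (mod 227997) write x = 139894 + 227997t. Substituting into x ≡ 4 (mod 13) gives 227997t ≡ 3 (mod 13), and since 3⁻¹ ≡ 9 (mod 13), t ≡ 1. Hence x ≡ 139894 + 227997·1 = 367891 (mod 2963961).

367891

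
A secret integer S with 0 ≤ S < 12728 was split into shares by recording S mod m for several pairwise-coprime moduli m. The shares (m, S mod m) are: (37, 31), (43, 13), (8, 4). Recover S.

The moduli are pairwise coprime; N = 37·43·8 = 12728.
N/37 = 344; 344 ≡ 11 (mod 37); 11·27 ≡ 1, so inverse 27.
N/43 = 296; 296 ≡ 38 (mod 43); 38·17 ≡ 1, so inverse 17.
N/8 = 1591; 1591 ≡ 7 (mod 8); 7·7 ≡ 1, so inverse 7.
S ≡ 31·344·27 + 13·296·17 + 4·1591·7 = 397892.
397892 mod 12728 = 3324.

3324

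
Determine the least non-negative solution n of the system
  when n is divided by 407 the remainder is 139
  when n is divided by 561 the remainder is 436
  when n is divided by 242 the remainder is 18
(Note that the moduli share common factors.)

Combine the congruences pairwise.
gcd(407, 561) = 11 and 11 | (436 − 139), so the pair is consistent; merging gives n ≡ 3802 (mod 20757), where 20757 = lcm(407, 561).
gcd(20757, 242) = 11 and 11 | (18 − 3802), so the pair is consistent; merging gives n ≡ 335914 (mod 456654), where 456654 = lcm(20757, 242).
The solution is unique modulo lcm(407, 561, 242) = 456654.

335914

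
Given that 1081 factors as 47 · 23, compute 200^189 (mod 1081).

Mod 47: 200 ≡ 12; by Fermat, exponent reduces to 189 mod 46 = 5; 12^5 ≡ 14 (mod 47).
Mod 23: 200 ≡ 16; by Fermat, exponent reduces to 189 mod 22 = 13; 16^13 ≡ 3 (mod 23).
Combine by CRT: x ≡ 14 (mod 47), x ≡ 3 (mod 23) ⇒ x ≡ 578 (mod 1081).

578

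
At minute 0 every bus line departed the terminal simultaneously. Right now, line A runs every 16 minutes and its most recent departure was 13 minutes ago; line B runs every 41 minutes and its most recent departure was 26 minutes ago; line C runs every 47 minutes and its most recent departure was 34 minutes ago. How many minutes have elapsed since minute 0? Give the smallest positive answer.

7037

From t ≡ 13 (mod 16) write t = 13 + 16s. Substituting into t ≡ 26 (mod 41) gives 16s ≡ 13 (mod 41), and since 16⁻¹ ≡ 18 (mod 41), s ≡ 29. Hence t ≡ 13 + 16·29 = 477 (mod 656).
From t ≡ 477 (mod 656) write t = 477 + 656s. Substituting into t ≡ 34 (mod 47) gives 656s ≡ 27 (mod 47), and since 45⁻¹ ≡ 23 (mod 47), s ≡ 10. Hence t ≡ 477 + 656·10 = 7037 (mod 30832).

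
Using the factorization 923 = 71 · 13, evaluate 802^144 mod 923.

Mod 71: 802 ≡ 21; by Fermat, exponent reduces to 144 mod 70 = 4; 21^4 ≡ 12 (mod 71).
Mod 13: 802 ≡ 9; since 12 | 144, by Fermat 9^144 ≡ 1 (mod 13).
Combine by CRT: x ≡ 12 (mod 71), x ≡ 1 (mod 13) ⇒ x ≡ 651 (mod 923).

651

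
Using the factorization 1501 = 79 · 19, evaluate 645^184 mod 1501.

Mod 79: 645 ≡ 13; by Fermat, exponent reduces to 184 mod 78 = 28; 13^28 ≡ 16 (mod 79).
Mod 19: 645 ≡ 18; by Fermat, exponent reduces to 184 mod 18 = 4; 18^4 ≡ 1 (mod 19).
Combine by CRT: x ≡ 16 (mod 79), x ≡ 1 (mod 19) ⇒ x ≡ 1122 (mod 1501).

1122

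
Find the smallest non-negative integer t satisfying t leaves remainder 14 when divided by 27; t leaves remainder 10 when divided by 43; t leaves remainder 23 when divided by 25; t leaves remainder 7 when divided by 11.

252248

From t ≡ 14 (mod 27) write t = 14 + 27s. Substituting into t ≡ 10 (mod 43) gives 27s ≡ 39 (mod 43), and since 27⁻¹ ≡ 8 (mod 43), s ≡ 11. Hence t ≡ 14 + 27·11 = 311 (mod 1161).
From t ≡ 311 (mod 1161) write t = 311 + 1161s. Substituting into t ≡ 23 (mod 25) gives 1161s ≡ 12 (mod 25), and since 11⁻¹ ≡ 16 (mod 25), s ≡ 17. Hence t ≡ 311 + 1161·17 = 20048 (mod 29025).
From t ≡ 20048 (mod 29025) write t = 20048 + 29025s. Substituting into t ≡ 7 (mod 11) gives 29025s ≡ 1 (mod 11), and since 7⁻¹ ≡ 8 (mod 11), s ≡ 8. Hence t ≡ 20048 + 29025·8 = 252248 (mod 319275).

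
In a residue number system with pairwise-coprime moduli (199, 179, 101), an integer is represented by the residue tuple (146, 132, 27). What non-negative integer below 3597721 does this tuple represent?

865597

Combine the congruences pairwise.
From x ≡ 146 (mod 199) write x = 146 + 199t. Substituting into x ≡ 132 (mod 179) gives 199t ≡ 165 (mod 179), and since 20⁻¹ ≡ 9 (mod 179), t ≡ 53. Hence x ≡ 146 + 199·53 = 10693 (mod 35621).
From x ≡ 10693 (mod 35621) write x = 10693 + 35621t. Substituting into x ≡ 27 (mod 101) gives 35621t ≡ 40 (mod 101), and since 69⁻¹ ≡ 41 (mod 101), t ≡ 24. Hence x ≡ 10693 + 35621·24 = 865597 (mod 3597721).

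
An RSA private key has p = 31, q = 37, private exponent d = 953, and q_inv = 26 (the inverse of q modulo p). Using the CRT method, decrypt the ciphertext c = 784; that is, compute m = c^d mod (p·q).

90

d_p = d mod (p−1) = 953 mod 30 = 23; d_q = d mod (q−1) = 17.
m₁ = c^(d_p) mod p: c ≡ 9 (mod 31), and 9^23 mod 31 = 28.
m₂ = c^(d_q) mod q: c ≡ 7 (mod 37), and 7^17 mod 37 = 16.
h = q_inv·(m₁ − m₂) mod p = 26·(28 − 16) mod 31 = 2.
m = m₂ + h·q = 16 + 2·37 = 90.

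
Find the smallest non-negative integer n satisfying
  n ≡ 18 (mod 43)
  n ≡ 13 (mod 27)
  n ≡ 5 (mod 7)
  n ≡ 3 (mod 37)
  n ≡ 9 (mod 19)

1776262

Combine the congruences pairwise.
From n ≡ 18 (mod 43) write n = 18 + 43t. Substituting into n ≡ 13 (mod 27) gives 43t ≡ 22 (mod 27), and since 16⁻¹ ≡ 22 (mod 27), t ≡ 25. Hence n ≡ 18 + 43·25 = 1093 (mod 1161).
From n ≡ 1093 (mod 1161) write n = 1093 + 1161t. Substituting into n ≡ 5 (mod 7) gives 1161t ≡ 4 (mod 7), and since 6⁻¹ ≡ 6 (mod 7), t ≡ 3. Hence n ≡ 1093 + 1161·3 = 4576 (mod 8127).
From n ≡ 4576 (mod 8127) write n = 4576 + 8127t. Substituting into n ≡ 3 (mod 37) gives 8127t ≡ 15 (mod 37), and since 24⁻¹ ≡ 17 (mod 37), t ≡ 33. Hence n ≡ 4576 + 8127·33 = 272767 (mod 300699).
From n ≡ 272767 (mod 300699) write n = 272767 + 300699t. Substituting into n ≡ 9 (mod 19) gives 300699t ≡ 6 (mod 19), and since 5⁻¹ ≡ 4 (mod 19), t ≡ 5. Hence n ≡ 272767 + 300699·5 = 1776262 (mod 5713281).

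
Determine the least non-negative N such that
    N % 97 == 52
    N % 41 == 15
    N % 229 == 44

755973

From N ≡ 52 (mod 97) write N = 52 + 97t. Substituting into N ≡ 15 (mod 41) gives 97t ≡ 4 (mod 41), and since 15⁻¹ ≡ 11 (mod 41), t ≡ 3. Hence N ≡ 52 + 97·3 = 343 (mod 3977).
From N ≡ 343 (mod 3977) write N = 343 + 3977t. Substituting into N ≡ 44 (mod 229) gives 3977t ≡ 159 (mod 229), and since 84⁻¹ ≡ 30 (mod 229), t ≡ 190. Hence N ≡ 343 + 3977·190 = 755973 (mod 910733).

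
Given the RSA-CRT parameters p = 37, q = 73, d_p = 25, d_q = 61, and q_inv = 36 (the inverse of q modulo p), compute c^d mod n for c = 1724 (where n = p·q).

516

m₁ = c^(d_p) mod p: c ≡ 22 (mod 37), and 22^25 mod 37 = 35.
m₂ = c^(d_q) mod q: c ≡ 45 (mod 73), and 45^61 mod 73 = 5.
h = q_inv·(m₁ − m₂) mod p = 36·(35 − 5) mod 37 = 7.
m = m₂ + h·q = 5 + 7·73 = 516.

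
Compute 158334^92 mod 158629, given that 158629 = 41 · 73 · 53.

71604

Mod 41: 158334 ≡ 33; by Fermat, exponent reduces to 92 mod 40 = 12; 33^12 ≡ 18 (mod 41).
Mod 73: 158334 ≡ 70; by Fermat, exponent reduces to 92 mod 72 = 20; 70^20 ≡ 64 (mod 73).
Mod 53: 158334 ≡ 23; by Fermat, exponent reduces to 92 mod 52 = 40; 23^40 ≡ 1 (mod 53).
Combine by CRT: x ≡ 18 (mod 41), x ≡ 64 (mod 73), x ≡ 1 (mod 53) ⇒ x ≡ 71604 (mod 158629).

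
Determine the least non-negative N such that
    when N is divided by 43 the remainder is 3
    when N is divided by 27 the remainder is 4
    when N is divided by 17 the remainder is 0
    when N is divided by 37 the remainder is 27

From N ≡ 3 (mod 43) write N = 3 + 43t. Substituting into N ≡ 4 (mod 27) gives 43t ≡ 1 (mod 27), and since 16⁻¹ ≡ 22 (mod 27), t ≡ 22. Hence N ≡ 3 + 43·22 = 949 (mod 1161).
From N ≡ 949 (mod 1161) write N = 949 + 1161t. Substituting into N ≡ 0 (mod 17) gives 1161t ≡ 3 (mod 17), and since 5⁻¹ ≡ 7 (mod 17), t ≡ 4. Hence N ≡ 949 + 1161·4 = 5593 (mod 19737).
From N ≡ 5593 (mod 19737) write N = 5593 + 19737t. Substituting into N ≡ 27 (mod 37) gives 19737t ≡ 21 (mod 37), and since 16⁻¹ ≡ 7 (mod 37), t ≡ 36. Hence N ≡ 5593 + 19737·36 = 716125 (mod 730269).

716125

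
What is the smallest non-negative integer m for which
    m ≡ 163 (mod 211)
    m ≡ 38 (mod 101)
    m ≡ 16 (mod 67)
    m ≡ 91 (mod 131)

74019807

The moduli are pairwise coprime; N = 211·101·67·131 = 187046647.
N/211 = 886477; 886477 ≡ 66 (mod 211); 66·16 ≡ 1, so inverse 16.
N/101 = 1851947; 1851947 ≡ 11 (mod 101); 11·46 ≡ 1, so inverse 46.
N/67 = 2791741; 2791741 ≡ 52 (mod 67); 52·58 ≡ 1, so inverse 58.
N/131 = 1427837; 1427837 ≡ 68 (mod 131); 68·79 ≡ 1, so inverse 79.
m ≡ 163·886477·16 + 38·1851947·46 + 16·2791741·58 + 91·1427837·79 = 18404591213.
18404591213 mod 187046647 = 74019807.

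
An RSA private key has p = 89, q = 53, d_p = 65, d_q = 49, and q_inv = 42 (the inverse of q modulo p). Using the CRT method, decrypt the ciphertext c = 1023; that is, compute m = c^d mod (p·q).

1689

m₁ = c^(d_p) mod p: c ≡ 44 (mod 89), and 44^65 mod 89 = 87.
m₂ = c^(d_q) mod q: c ≡ 16 (mod 53), and 16^49 mod 53 = 46.
h = q_inv·(m₁ − m₂) mod p = 42·(87 − 46) mod 89 = 31.
m = m₂ + h·q = 46 + 31·53 = 1689.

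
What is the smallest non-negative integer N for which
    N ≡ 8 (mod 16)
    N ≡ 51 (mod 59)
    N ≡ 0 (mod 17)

15096

From N ≡ 8 (mod 16) write N = 8 + 16t. Substituting into N ≡ 51 (mod 59) gives 16t ≡ 43 (mod 59), and since 16⁻¹ ≡ 48 (mod 59), t ≡ 58. Hence N ≡ 8 + 16·58 = 936 (mod 944).
From N ≡ 936 (mod 944) write N = 936 + 944t. Substituting into N ≡ 0 (mod 17) gives 944t ≡ 16 (mod 17), and since 9⁻¹ ≡ 2 (mod 17), t ≡ 15. Hence N ≡ 936 + 944·15 = 15096 (mod 16048).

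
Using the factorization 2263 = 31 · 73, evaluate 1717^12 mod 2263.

283

Mod 31: 1717 ≡ 12; 12^12 ≡ 4 (mod 31).
Mod 73: 1717 ≡ 38; 38^12 ≡ 64 (mod 73).
Combine by CRT: x ≡ 4 (mod 31), x ≡ 64 (mod 73) ⇒ x ≡ 283 (mod 2263).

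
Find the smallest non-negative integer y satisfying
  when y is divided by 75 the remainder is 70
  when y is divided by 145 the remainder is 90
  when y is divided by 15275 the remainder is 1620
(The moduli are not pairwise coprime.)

Combine the congruences pairwise.
gcd(75, 145) = 5 and 5 | (90 − 70), so the pair is consistent; merging gives y ≡ 670 (mod 2175), where 2175 = lcm(75, 145).
gcd(2175, 15275) = 25 and 25 | (1620 − 670), so the pair is consistent; merging gives y ≡ 1040320 (mod 1328925), where 1328925 = lcm(2175, 15275).
The solution is unique modulo lcm(75, 145, 15275) = 1328925.

1040320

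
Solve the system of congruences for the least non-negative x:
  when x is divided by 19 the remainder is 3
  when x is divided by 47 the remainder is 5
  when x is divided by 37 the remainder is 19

15374

The moduli are pairwise coprime; N = 19·47·37 = 33041.
N/19 = 1739; 1739 ≡ 10 (mod 19); 10·2 ≡ 1, so inverse 2.
N/47 = 703; 703 ≡ 45 (mod 47); 45·23 ≡ 1, so inverse 23.
N/37 = 893; 893 ≡ 5 (mod 37); 5·15 ≡ 1, so inverse 15.
x ≡ 3·1739·2 + 5·703·23 + 19·893·15 = 345784.
345784 mod 33041 = 15374.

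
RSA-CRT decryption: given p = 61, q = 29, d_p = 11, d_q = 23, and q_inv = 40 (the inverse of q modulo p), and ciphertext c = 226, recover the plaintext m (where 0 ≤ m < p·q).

m₁ = c^(d_p) mod p: c ≡ 43 (mod 61), and 43^11 mod 61 = 51.
m₂ = c^(d_q) mod q: c ≡ 23 (mod 29), and 23^23 mod 29 = 7.
h = q_inv·(m₁ − m₂) mod p = 40·(51 − 7) mod 61 = 52.
m = m₂ + h·q = 7 + 52·29 = 1515.

1515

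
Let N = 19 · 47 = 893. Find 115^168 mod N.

Mod 19: 115 ≡ 1; by Fermat, exponent reduces to 168 mod 18 = 6; 1^6 ≡ 1 (mod 19).
Mod 47: 115 ≡ 21; by Fermat, exponent reduces to 168 mod 46 = 30; 21^30 ≡ 37 (mod 47).
Combine by CRT: x ≡ 1 (mod 19), x ≡ 37 (mod 47) ⇒ x ≡ 742 (mod 893).

742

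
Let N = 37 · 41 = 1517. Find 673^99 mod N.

1037

Mod 37: 673 ≡ 7; by Fermat, exponent reduces to 99 mod 36 = 27; 7^27 ≡ 1 (mod 37).
Mod 41: 673 ≡ 17; by Fermat, exponent reduces to 99 mod 40 = 19; 17^19 ≡ 12 (mod 41).
Combine by CRT: x ≡ 1 (mod 37), x ≡ 12 (mod 41) ⇒ x ≡ 1037 (mod 1517).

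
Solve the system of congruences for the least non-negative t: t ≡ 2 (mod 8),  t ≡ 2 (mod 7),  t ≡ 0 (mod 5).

170

The moduli are pairwise coprime; N = 8·7·5 = 280.
N/8 = 35; 35 ≡ 3 (mod 8); 3·3 ≡ 1, so inverse 3.
N/7 = 40; 40 ≡ 5 (mod 7); 5·3 ≡ 1, so inverse 3.
N/5 = 56; 56 ≡ 1 (mod 5), inverse 1.
t ≡ 2·35·3 + 2·40·3 + 0·56·1 = 450.
450 mod 280 = 170.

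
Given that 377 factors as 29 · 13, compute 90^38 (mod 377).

Mod 29: 90 ≡ 3; by Fermat, exponent reduces to 38 mod 28 = 10; 3^10 ≡ 5 (mod 29).
Mod 13: 90 ≡ 12; by Fermat, exponent reduces to 38 mod 12 = 2; 12^2 ≡ 1 (mod 13).
Combine by CRT: x ≡ 5 (mod 29), x ≡ 1 (mod 13) ⇒ x ≡ 92 (mod 377).

92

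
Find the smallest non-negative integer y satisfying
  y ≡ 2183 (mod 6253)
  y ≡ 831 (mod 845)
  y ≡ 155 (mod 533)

gcd(6253, 845) = 169 and 169 | (831 − 2183), so the pair is consistent; merging gives y ≡ 8436 (mod 31265), where 31265 = lcm(6253, 845).
gcd(31265, 533) = 13 and 13 | (155 − 8436), so the pair is consistent; merging gives y ≡ 790061 (mod 1281865), where 1281865 = lcm(31265, 533).
The solution is unique modulo lcm(6253, 845, 533) = 1281865.

790061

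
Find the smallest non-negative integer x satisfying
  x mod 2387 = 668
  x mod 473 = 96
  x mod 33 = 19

246529

Combine the congruences pairwise.
gcd(2387, 473) = 11 and 11 | (96 − 668), so the pair is consistent; merging gives x ≡ 41247 (mod 102641), where 102641 = lcm(2387, 473).
gcd(102641, 33) = 11 and 11 | (19 − 41247), so the pair is consistent; merging gives x ≡ 246529 (mod 307923), where 307923 = lcm(102641, 33).
The solution is unique modulo lcm(2387, 473, 33) = 307923.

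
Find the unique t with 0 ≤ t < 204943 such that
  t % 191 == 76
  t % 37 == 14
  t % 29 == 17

141798

The moduli are pairwise coprime; N = 191·37·29 = 204943.
N/191 = 1073; 1073 ≡ 118 (mod 191); 118·34 ≡ 1, so inverse 34.
N/37 = 5539; 5539 ≡ 26 (mod 37); 26·10 ≡ 1, so inverse 10.
N/29 = 7067; 7067 ≡ 20 (mod 29); 20·16 ≡ 1, so inverse 16.
t ≡ 76·1073·34 + 14·5539·10 + 17·7067·16 = 5470316.
5470316 mod 204943 = 141798.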